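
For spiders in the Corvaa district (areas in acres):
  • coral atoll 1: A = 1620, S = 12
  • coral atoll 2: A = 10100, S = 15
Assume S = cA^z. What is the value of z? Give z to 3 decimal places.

Taking logs: ln S = ln c + z ln A, so z = (ln S₂ − ln S₁)/(ln A₂ − ln A₁).
z = ln(15/12) / ln(10100/1620) = ln(1.25) / ln(6.235) = 0.2231 / 1.8301 = 0.1219

0.122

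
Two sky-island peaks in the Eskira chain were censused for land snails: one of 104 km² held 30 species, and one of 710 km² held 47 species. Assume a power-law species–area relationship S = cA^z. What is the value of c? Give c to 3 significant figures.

z = ln(S₂/S₁) / ln(A₂/A₁) = ln(47/30) / ln(710/104) = 0.4490 / 1.9209 = 0.2337
c = S₁ / A₁^z = 30 / 104^0.2337 = 30 / 2.961 = 10.13

10.1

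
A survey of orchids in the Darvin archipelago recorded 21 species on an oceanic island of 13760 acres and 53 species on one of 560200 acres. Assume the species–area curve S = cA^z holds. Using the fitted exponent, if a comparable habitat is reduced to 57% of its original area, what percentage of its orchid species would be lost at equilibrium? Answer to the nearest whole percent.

13%

z = ln(53/21) / ln(560200/13760) = 0.9258 / 3.7065 = 0.2498
S_new/S_old = (A_new/A_old)^z = 0.57^0.2498 = exp(0.2498 × -0.5621) = 0.869
Fraction lost = 1 − 0.869 = 0.131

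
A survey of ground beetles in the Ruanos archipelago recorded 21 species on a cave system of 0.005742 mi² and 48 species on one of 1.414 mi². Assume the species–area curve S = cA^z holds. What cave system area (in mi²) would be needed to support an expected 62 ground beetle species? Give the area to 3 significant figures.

7.78 mi²

z = ln(48/21) / ln(1.414/0.005742) = 0.8267 / 5.5064 = 0.1501
c = 21 / 0.005742^0.1501 = 21 / 0.4609 = 45.57
A = (62/45.57)^(1/0.1501) ⇒ ln A = ln(1.361)/0.1501 = 2.0512
A = e^2.0512 ≈ 7.777 mi²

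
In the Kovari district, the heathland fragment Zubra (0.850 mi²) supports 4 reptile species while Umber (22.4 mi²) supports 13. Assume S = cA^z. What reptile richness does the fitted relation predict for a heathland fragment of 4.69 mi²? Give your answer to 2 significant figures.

z = ln(13/4) / ln(22.4/0.85) = 1.1787 / 3.2716 = 0.3603
c = 4 / 0.85^0.3603 = 4 / 0.9431 = 4.241
S₃ = 4.241 × 4.69^0.3603 = 4.241 × 1.745 ≈ 7.401

7.4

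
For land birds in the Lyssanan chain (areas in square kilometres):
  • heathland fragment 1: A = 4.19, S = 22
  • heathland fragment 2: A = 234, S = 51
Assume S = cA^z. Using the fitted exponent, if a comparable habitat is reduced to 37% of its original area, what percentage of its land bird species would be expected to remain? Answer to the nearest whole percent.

z = ln(51/22) / ln(234/4.19) = 0.8408 / 4.0226 = 0.2090
S_new/S_old = (A_new/A_old)^z = 0.37^0.2090 = exp(0.2090 × -0.9943) = 0.8124

81%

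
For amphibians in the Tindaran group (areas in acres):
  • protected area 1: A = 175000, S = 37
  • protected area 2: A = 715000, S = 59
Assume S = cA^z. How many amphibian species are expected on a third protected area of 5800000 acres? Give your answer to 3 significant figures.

118

z = ln(59/37) / ln(715000/175000) = 0.4666 / 1.4075 = 0.3315
c = 37 / 175000^0.3315 = 37 / 54.73 = 0.6761
S₃ = 0.6761 × 5800000^0.3315 = 0.6761 × 174.7 ≈ 118.1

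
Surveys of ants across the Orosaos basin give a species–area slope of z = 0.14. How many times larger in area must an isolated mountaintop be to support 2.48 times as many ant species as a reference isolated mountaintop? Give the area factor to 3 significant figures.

657

(A₂/A₁)^0.14 = 2.48, so A₂/A₁ = 2.48^(1/0.14) = 2.48^7.143
ln(A₂/A₁) = ln 2.48 / 0.14 = 0.9083 / 0.14 = 6.4876
A₂/A₁ = e^6.4876 ≈ 656.9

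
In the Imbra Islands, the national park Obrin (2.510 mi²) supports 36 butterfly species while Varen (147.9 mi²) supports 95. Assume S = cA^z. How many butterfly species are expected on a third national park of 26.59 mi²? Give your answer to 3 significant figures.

63.1

z = ln(95/36) / ln(147.9/2.51) = 0.9704 / 4.0763 = 0.2381
c = 36 / 2.51^0.2381 = 36 / 1.245 = 28.92
S₃ = 28.92 × 26.59^0.2381 = 28.92 × 2.184 ≈ 63.14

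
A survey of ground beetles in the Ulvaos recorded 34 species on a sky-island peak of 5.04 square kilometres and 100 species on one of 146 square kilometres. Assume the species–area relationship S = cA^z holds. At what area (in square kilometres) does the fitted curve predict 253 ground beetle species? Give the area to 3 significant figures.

2640 square kilometres

z = ln(100/34) / ln(146/5.04) = 1.0788 / 3.3662 = 0.3205
c = 34 / 5.04^0.3205 = 34 / 1.679 = 20.25
A = (253/20.25)^(1/0.3205) ⇒ ln A = ln(12.5)/0.3205 = 7.8799
A = e^7.8799 ≈ 2644 square kilometres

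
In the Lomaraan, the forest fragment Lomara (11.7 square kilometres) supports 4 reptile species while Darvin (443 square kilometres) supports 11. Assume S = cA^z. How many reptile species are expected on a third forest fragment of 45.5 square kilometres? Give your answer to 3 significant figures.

5.84

z = ln(11/4) / ln(443/11.7) = 1.0116 / 3.6340 = 0.2784
c = 4 / 11.7^0.2784 = 4 / 1.983 = 2.017
S₃ = 2.017 × 45.5^0.2784 = 2.017 × 2.894 ≈ 5.838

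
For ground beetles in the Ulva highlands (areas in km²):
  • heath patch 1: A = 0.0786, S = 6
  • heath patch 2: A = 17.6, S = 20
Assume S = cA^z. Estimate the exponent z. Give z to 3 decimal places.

Taking logs: ln S = ln c + z ln A, so z = (ln S₂ − ln S₁)/(ln A₂ − ln A₁).
z = ln(20/6) / ln(17.6/0.0786) = ln(3.333) / ln(223.9) = 1.2040 / 5.4113 = 0.2225

0.222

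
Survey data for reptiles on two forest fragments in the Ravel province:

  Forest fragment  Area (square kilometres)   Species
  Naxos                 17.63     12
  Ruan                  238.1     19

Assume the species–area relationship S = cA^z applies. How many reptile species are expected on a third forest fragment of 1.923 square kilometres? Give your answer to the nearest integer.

z = ln(19/12) / ln(238.1/17.63) = 0.4595 / 2.6031 = 0.1765
c = 12 / 17.63^0.1765 = 12 / 1.66 = 7.231
S₃ = 7.231 × 1.923^0.1765 = 7.231 × 1.122 ≈ 8.115

8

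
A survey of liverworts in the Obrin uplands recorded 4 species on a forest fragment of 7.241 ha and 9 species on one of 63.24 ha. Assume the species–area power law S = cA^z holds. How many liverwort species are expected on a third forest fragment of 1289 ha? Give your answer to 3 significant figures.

z = ln(9/4) / ln(63.24/7.241) = 0.8109 / 2.1672 = 0.3742
c = 4 / 7.241^0.3742 = 4 / 2.098 = 1.907
S₃ = 1.907 × 1289^0.3742 = 1.907 × 14.58 ≈ 27.81

27.8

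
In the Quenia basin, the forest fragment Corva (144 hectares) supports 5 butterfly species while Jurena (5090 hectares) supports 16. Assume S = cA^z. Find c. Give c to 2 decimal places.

z = ln(S₂/S₁) / ln(A₂/A₁) = ln(16/5) / ln(5090/144) = 1.1632 / 3.5652 = 0.3262
c = S₁ / A₁^z = 5 / 144^0.3262 = 5 / 5.06 = 0.9881

0.99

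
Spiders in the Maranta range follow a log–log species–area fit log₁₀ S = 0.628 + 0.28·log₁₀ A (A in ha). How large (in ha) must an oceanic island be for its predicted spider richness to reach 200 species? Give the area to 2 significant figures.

940000 ha

200 = 4.246 × A^0.28  ⇒  A^0.28 = 200/4.246 = 47.1
ln A = ln(47.1) / 0.28 = 3.8523 / 0.28 = 13.7582
A = e^13.7582 ≈ 944294 ha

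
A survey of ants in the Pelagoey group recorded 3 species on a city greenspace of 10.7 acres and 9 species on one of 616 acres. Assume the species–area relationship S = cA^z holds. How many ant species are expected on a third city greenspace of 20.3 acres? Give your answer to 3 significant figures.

3.57

z = ln(9/3) / ln(616/10.7) = 1.0986 / 4.0530 = 0.2711
c = 3 / 10.7^0.2711 = 3 / 1.901 = 1.578
S₃ = 1.578 × 20.3^0.2711 = 1.578 × 2.262 ≈ 3.569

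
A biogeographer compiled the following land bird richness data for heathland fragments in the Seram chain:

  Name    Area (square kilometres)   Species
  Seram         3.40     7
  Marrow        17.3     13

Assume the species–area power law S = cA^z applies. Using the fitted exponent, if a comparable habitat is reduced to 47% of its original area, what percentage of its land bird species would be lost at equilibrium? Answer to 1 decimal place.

25.0%

z = ln(13/7) / ln(17.3/3.4) = 0.6190 / 1.6269 = 0.3805
S_new/S_old = (A_new/A_old)^z = 0.47^0.3805 = exp(0.3805 × -0.7550) = 0.7503
Fraction lost = 1 − 0.7503 = 0.2497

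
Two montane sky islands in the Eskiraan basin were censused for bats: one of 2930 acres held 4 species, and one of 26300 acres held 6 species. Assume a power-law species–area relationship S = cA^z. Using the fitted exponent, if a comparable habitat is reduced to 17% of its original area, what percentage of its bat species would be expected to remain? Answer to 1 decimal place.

72.1%

z = ln(6/4) / ln(26300/2930) = 0.4055 / 2.1946 = 0.1848
S_new/S_old = (A_new/A_old)^z = 0.17^0.1848 = exp(0.1848 × -1.7720) = 0.7208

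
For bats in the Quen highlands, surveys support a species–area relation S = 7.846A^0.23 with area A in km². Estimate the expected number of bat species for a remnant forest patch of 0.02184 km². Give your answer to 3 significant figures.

S = 7.846 × 0.02184^0.23
ln S = ln 7.846 + 0.23 × ln 0.02184 = 2.0600 + 0.23 × -3.8240 = 1.1805
S = e^1.1805 ≈ 3.256

3.26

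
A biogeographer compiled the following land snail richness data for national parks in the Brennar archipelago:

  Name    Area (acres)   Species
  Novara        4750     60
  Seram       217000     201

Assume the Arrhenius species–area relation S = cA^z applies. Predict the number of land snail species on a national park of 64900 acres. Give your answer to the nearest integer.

137

z = ln(201/60) / ln(217000/4750) = 1.2090 / 3.8218 = 0.3163
c = 60 / 4750^0.3163 = 60 / 14.56 = 4.122
S₃ = 4.122 × 64900^0.3163 = 4.122 × 33.29 ≈ 137.2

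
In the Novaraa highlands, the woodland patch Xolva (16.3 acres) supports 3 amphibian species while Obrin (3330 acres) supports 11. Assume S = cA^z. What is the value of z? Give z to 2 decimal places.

0.24

Taking logs: ln S = ln c + z ln A, so z = (ln S₂ − ln S₁)/(ln A₂ − ln A₁).
z = ln(11/3) / ln(3330/16.3) = ln(3.667) / ln(204.3) = 1.2993 / 5.3196 = 0.2442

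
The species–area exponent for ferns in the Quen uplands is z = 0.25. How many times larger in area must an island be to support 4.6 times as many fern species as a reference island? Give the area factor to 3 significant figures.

(A₂/A₁)^0.25 = 4.6, so A₂/A₁ = 4.6^(1/0.25) = 4.6^4
ln(A₂/A₁) = ln 4.6 / 0.25 = 1.5261 / 0.25 = 6.1042
A₂/A₁ = e^6.1042 ≈ 447.7

448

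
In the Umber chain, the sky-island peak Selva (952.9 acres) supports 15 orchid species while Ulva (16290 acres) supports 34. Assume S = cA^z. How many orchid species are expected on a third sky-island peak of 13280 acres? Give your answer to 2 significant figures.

32

z = ln(34/15) / ln(16290/952.9) = 0.8183 / 2.8388 = 0.2883
c = 15 / 952.9^0.2883 = 15 / 7.223 = 2.077
S₃ = 2.077 × 13280^0.2883 = 2.077 × 15.44 ≈ 32.06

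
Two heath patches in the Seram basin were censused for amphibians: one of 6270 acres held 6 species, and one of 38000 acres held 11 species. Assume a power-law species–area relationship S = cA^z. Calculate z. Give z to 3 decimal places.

Taking logs: ln S = ln c + z ln A, so z = (ln S₂ − ln S₁)/(ln A₂ − ln A₁).
z = ln(11/6) / ln(38000/6270) = ln(1.833) / ln(6.061) = 0.6061 / 1.8018 = 0.3364

0.336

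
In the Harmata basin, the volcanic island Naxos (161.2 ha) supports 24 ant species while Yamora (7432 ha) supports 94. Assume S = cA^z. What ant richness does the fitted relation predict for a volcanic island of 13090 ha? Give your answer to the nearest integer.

z = ln(94/24) / ln(7432/161.2) = 1.3652 / 3.8309 = 0.3564
c = 24 / 161.2^0.3564 = 24 / 6.119 = 3.922
S₃ = 3.922 × 13090^0.3564 = 3.922 × 29.32 ≈ 115

115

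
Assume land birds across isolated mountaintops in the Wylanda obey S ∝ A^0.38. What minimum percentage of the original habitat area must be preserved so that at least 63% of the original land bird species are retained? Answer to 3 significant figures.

29.6%

Need (A_new/A_old)^0.38 = 0.63, so A_new/A_old = 0.63^(1/0.38) = 0.63^2.632
ln(A_new/A_old) = ln 0.63 / 0.38 = -0.4620 / 0.38 = -1.2159
A_new/A_old = e^-1.2159 ≈ 0.2964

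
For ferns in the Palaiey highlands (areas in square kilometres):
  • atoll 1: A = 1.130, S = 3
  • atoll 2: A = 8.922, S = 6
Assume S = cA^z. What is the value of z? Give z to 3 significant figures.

0.335

Taking logs: ln S = ln c + z ln A, so z = (ln S₂ − ln S₁)/(ln A₂ − ln A₁).
z = ln(6/3) / ln(8.922/1.13) = ln(2) / ln(7.896) = 0.6931 / 2.0663 = 0.3355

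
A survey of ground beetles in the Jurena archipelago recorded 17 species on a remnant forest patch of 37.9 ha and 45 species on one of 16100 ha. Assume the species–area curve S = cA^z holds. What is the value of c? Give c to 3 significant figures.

9.47

z = ln(S₂/S₁) / ln(A₂/A₁) = ln(45/17) / ln(16100/37.9) = 0.9734 / 6.0516 = 0.1609
c = S₁ / A₁^z = 17 / 37.9^0.1609 = 17 / 1.794 = 9.474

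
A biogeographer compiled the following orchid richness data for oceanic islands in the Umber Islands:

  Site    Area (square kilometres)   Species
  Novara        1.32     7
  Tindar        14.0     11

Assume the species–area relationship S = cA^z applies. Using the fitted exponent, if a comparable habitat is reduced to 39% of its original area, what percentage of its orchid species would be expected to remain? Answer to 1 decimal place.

z = ln(11/7) / ln(14/1.32) = 0.4520 / 2.3614 = 0.1914
S_new/S_old = (A_new/A_old)^z = 0.39^0.1914 = exp(0.1914 × -0.9416) = 0.8351

83.5%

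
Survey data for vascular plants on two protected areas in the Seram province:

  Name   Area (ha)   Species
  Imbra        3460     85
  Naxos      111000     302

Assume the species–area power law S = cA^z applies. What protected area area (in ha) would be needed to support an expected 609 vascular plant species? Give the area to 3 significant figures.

756000 ha

z = ln(302/85) / ln(111000/3460) = 1.2678 / 3.4683 = 0.3655
c = 85 / 3460^0.3655 = 85 / 19.66 = 4.323
A = (609/4.323)^(1/0.3655) ⇒ ln A = ln(140.9)/0.3655 = 13.5361
A = e^13.5361 ≈ 756219 ha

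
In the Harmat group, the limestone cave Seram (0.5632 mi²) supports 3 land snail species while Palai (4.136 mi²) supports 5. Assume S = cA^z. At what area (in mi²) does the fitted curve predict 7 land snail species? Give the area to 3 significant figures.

15.4 mi²

z = ln(5/3) / ln(4.136/0.5632) = 0.5108 / 1.9938 = 0.2562
c = 3 / 0.5632^0.2562 = 3 / 0.8632 = 3.475
A = (7/3.475)^(1/0.2562) ⇒ ln A = ln(2.014)/0.2562 = 2.7330
A = e^2.7330 ≈ 15.38 mi²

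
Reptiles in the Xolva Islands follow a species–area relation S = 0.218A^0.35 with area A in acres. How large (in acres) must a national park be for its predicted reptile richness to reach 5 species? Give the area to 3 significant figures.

5 = 0.218 × A^0.35  ⇒  A^0.35 = 5/0.218 = 22.94
ln A = ln(22.94) / 0.35 = 3.1327 / 0.35 = 8.9506
A = e^8.9506 ≈ 7712 acres

7710 acres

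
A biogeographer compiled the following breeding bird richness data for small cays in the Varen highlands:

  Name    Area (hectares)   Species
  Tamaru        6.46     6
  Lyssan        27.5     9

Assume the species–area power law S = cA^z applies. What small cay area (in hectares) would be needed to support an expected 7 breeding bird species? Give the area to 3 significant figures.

11.2 hectares

z = ln(9/6) / ln(27.5/6.46) = 0.4055 / 1.4486 = 0.2799
c = 6 / 6.46^0.2799 = 6 / 1.686 = 3.559
A = (7/3.559)^(1/0.2799) ⇒ ln A = ln(1.967)/0.2799 = 2.4163
A = e^2.4163 ≈ 11.2 hectares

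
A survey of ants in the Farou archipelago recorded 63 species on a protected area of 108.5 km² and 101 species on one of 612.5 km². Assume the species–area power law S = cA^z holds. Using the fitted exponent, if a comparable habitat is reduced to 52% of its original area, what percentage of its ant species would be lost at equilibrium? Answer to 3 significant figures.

16.3%

z = ln(101/63) / ln(612.5/108.5) = 0.4720 / 1.7308 = 0.2727
S_new/S_old = (A_new/A_old)^z = 0.52^0.2727 = exp(0.2727 × -0.6539) = 0.8367
Fraction lost = 1 − 0.8367 = 0.1633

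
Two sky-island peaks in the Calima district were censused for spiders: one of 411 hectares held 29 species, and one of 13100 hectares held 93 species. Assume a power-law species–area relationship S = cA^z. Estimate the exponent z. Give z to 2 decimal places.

0.34

Taking logs: ln S = ln c + z ln A, so z = (ln S₂ − ln S₁)/(ln A₂ − ln A₁).
z = ln(93/29) / ln(13100/411) = ln(3.207) / ln(31.87) = 1.1653 / 3.4618 = 0.3366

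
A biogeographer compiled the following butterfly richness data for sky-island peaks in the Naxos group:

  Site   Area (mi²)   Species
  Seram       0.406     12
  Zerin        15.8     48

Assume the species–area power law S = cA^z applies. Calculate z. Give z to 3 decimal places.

0.379

Taking logs: ln S = ln c + z ln A, so z = (ln S₂ − ln S₁)/(ln A₂ − ln A₁).
z = ln(48/12) / ln(15.8/0.406) = ln(4) / ln(38.92) = 1.3863 / 3.6614 = 0.3786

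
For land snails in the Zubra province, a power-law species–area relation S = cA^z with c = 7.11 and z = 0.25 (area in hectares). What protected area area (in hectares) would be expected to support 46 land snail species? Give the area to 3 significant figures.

1750 hectares

46 = 7.11 × A^0.25  ⇒  A^0.25 = 46/7.11 = 6.47
ln A = ln(6.47) / 0.25 = 1.8671 / 0.25 = 7.4686
A = e^7.4686 ≈ 1752 hectares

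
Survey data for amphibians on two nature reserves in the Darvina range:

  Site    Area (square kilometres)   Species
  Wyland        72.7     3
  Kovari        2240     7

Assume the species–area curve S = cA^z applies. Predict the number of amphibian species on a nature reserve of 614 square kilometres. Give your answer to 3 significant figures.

z = ln(7/3) / ln(2240/72.7) = 0.8473 / 3.4279 = 0.2472
c = 3 / 72.7^0.2472 = 3 / 2.885 = 1.04
S₃ = 1.04 × 614^0.2472 = 1.04 × 4.888 ≈ 5.084

5.08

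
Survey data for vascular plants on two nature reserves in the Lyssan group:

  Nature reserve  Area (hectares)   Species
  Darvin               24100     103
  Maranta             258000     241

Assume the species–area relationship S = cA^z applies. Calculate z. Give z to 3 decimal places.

Taking logs: ln S = ln c + z ln A, so z = (ln S₂ − ln S₁)/(ln A₂ − ln A₁).
z = ln(241/103) / ln(258000/24100) = ln(2.34) / ln(10.71) = 0.8501 / 2.3707 = 0.3586

0.359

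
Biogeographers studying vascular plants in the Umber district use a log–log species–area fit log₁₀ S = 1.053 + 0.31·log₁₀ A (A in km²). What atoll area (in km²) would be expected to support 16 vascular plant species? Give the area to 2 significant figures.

16 = 11.3 × A^0.31  ⇒  A^0.31 = 16/11.3 = 1.416
ln A = ln(1.416) / 0.31 = 0.3480 / 0.31 = 1.1225
A = e^1.1225 ≈ 3.072 km²

3.1 km²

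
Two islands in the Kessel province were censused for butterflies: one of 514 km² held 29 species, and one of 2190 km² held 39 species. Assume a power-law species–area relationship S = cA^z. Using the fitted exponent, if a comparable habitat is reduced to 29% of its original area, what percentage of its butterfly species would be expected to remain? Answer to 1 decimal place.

77.6%

z = ln(39/29) / ln(2190/514) = 0.2963 / 1.4494 = 0.2044
S_new/S_old = (A_new/A_old)^z = 0.29^0.2044 = exp(0.2044 × -1.2379) = 0.7765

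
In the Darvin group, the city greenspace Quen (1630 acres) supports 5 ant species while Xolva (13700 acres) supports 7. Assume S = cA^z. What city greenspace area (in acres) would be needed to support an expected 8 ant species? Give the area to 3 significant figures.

z = ln(7/5) / ln(13700/1630) = 0.3365 / 2.1288 = 0.1581
c = 5 / 1630^0.1581 = 5 / 3.219 = 1.553
A = (8/1.553)^(1/0.1581) ⇒ ln A = ln(5.15)/0.1581 = 10.3700
A = e^10.3700 ≈ 31888 acres

31900 acres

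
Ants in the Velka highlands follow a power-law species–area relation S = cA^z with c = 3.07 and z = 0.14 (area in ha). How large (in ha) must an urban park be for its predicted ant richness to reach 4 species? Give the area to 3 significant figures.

6.62 ha

4 = 3.07 × A^0.14  ⇒  A^0.14 = 4/3.07 = 1.303
ln A = ln(1.303) / 0.14 = 0.2646 / 0.14 = 1.8901
A = e^1.8901 ≈ 6.62 ha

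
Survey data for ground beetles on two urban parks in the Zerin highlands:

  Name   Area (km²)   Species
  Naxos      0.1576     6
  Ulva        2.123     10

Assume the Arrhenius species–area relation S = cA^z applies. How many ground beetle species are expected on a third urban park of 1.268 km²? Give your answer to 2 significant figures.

z = ln(10/6) / ln(2.123/0.1576) = 0.5108 / 2.6005 = 0.1964
c = 6 / 0.1576^0.1964 = 6 / 0.6956 = 8.625
S₃ = 8.625 × 1.268^0.1964 = 8.625 × 1.048 ≈ 9.037

9.0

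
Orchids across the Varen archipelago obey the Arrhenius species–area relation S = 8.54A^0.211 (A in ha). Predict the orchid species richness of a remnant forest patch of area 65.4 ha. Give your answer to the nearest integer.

21

S = 8.54 × 65.4^0.211 = 8.54 × 2.416 ≈ 20.63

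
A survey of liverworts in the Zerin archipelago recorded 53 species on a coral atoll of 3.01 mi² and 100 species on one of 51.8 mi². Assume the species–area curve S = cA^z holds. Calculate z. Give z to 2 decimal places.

0.22

Taking logs: ln S = ln c + z ln A, so z = (ln S₂ − ln S₁)/(ln A₂ − ln A₁).
z = ln(100/53) / ln(51.8/3.01) = ln(1.887) / ln(17.21) = 0.6349 / 2.8455 = 0.2231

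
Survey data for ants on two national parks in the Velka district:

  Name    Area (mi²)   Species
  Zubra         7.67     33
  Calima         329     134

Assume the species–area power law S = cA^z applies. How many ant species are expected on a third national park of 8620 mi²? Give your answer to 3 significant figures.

z = ln(134/33) / ln(329/7.67) = 1.4013 / 3.7587 = 0.3728
c = 33 / 7.67^0.3728 = 33 / 2.137 = 15.44
S₃ = 15.44 × 8620^0.3728 = 15.44 × 29.32 ≈ 452.8

453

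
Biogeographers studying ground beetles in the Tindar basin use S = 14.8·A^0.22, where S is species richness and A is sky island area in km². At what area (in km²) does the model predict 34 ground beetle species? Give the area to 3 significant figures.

34 = 14.8 × A^0.22  ⇒  A^0.22 = 34/14.8 = 2.297
ln A = ln(2.297) / 0.22 = 0.8317 / 0.22 = 3.7806
A = e^3.7806 ≈ 43.84 km²

43.8 km²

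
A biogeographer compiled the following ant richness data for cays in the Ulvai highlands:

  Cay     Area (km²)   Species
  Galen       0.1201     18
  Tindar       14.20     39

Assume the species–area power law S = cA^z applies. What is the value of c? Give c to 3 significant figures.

25.4

z = ln(S₂/S₁) / ln(A₂/A₁) = ln(39/18) / ln(14.2/0.1201) = 0.7732 / 4.7727 = 0.1620
c = S₁ / A₁^z = 18 / 0.1201^0.1620 = 18 / 0.7094 = 25.37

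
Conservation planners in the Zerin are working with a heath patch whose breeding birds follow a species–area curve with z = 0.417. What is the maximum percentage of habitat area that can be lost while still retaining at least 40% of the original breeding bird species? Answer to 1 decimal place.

88.9%

Need (A_new/A_old)^0.417 = 0.4, so A_new/A_old = 0.4^(1/0.417) = 0.4^2.398
ln(A_new/A_old) = ln 0.4 / 0.417 = -0.9163 / 0.417 = -2.1973
A_new/A_old = e^-2.1973 ≈ 0.1111
Fraction that can be lost = 1 − 0.1111 = 0.8889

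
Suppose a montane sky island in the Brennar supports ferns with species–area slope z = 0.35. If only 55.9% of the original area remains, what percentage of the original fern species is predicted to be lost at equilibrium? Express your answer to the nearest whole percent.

18%

S_new/S_old = (A_new/A_old)^z = 0.559^0.35
= exp(0.35 × ln 0.559) = exp(0.35 × -0.5816) = exp(-0.2036) ≈ 0.8158
Fraction lost = 1 − 0.8158 = 0.1842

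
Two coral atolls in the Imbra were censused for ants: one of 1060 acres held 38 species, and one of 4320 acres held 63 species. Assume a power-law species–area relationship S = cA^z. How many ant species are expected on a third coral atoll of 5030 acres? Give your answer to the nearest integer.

67

z = ln(63/38) / ln(4320/1060) = 0.5055 / 1.4050 = 0.3598
c = 38 / 1060^0.3598 = 38 / 12.26 = 3.099
S₃ = 3.099 × 5030^0.3598 = 3.099 × 21.47 ≈ 66.55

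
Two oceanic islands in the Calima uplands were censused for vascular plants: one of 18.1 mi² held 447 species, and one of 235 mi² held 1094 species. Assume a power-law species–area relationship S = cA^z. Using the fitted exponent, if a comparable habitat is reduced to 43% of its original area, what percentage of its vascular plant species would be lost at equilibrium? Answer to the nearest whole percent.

26%

z = ln(1094/447) / ln(235/18.1) = 0.8950 / 2.5637 = 0.3491
S_new/S_old = (A_new/A_old)^z = 0.43^0.3491 = exp(0.3491 × -0.8440) = 0.7448
Fraction lost = 1 − 0.7448 = 0.2552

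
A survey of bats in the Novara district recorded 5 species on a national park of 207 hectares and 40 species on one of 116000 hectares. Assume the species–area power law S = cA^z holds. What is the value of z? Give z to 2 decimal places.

0.33

Taking logs: ln S = ln c + z ln A, so z = (ln S₂ − ln S₁)/(ln A₂ − ln A₁).
z = ln(40/5) / ln(116000/207) = ln(8) / ln(560.4) = 2.0794 / 6.3286 = 0.3286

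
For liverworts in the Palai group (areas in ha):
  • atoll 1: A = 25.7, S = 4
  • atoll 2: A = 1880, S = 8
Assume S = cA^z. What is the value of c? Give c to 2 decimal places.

2.37

z = ln(S₂/S₁) / ln(A₂/A₁) = ln(8/4) / ln(1880/25.7) = 0.6931 / 4.2925 = 0.1615
c = S₁ / A₁^z = 4 / 25.7^0.1615 = 4 / 1.689 = 2.368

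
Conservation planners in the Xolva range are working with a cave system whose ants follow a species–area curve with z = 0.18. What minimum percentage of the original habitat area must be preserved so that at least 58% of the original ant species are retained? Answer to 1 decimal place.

Need (A_new/A_old)^0.18 = 0.58, so A_new/A_old = 0.58^(1/0.18) = 0.58^5.556
ln(A_new/A_old) = ln 0.58 / 0.18 = -0.5447 / 0.18 = -3.0263
A_new/A_old = e^-3.0263 ≈ 0.0485

4.8%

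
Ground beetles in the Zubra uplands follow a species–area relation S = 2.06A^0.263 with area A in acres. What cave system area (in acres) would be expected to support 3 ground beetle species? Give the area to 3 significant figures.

3 = 2.06 × A^0.263  ⇒  A^0.263 = 3/2.06 = 1.456
ln A = ln(1.456) / 0.263 = 0.3759 / 0.263 = 1.4293
A = e^1.4293 ≈ 4.176 acres

4.18 acres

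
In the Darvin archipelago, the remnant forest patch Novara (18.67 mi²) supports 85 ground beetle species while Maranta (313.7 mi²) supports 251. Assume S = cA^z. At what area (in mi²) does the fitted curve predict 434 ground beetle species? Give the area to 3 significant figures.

z = ln(251/85) / ln(313.7/18.67) = 1.0828 / 2.8215 = 0.3838
c = 85 / 18.67^0.3838 = 85 / 3.075 = 27.64
A = (434/27.64)^(1/0.3838) ⇒ ln A = ln(15.7)/0.3838 = 7.1753
A = e^7.1753 ≈ 1307 mi²

1310 mi²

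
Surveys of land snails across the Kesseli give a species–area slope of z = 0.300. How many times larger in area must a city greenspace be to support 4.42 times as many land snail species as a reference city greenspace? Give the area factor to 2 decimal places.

(A₂/A₁)^0.3 = 4.42, so A₂/A₁ = 4.42^(1/0.3) = 4.42^3.333
ln(A₂/A₁) = ln 4.42 / 0.3 = 1.4861 / 0.3 = 4.9538
A₂/A₁ = e^4.9538 ≈ 141.7

141.71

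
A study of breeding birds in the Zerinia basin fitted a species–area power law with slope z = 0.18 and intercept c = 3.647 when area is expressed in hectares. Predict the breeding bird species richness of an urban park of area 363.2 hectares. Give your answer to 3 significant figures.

S = 3.647 × 363.2^0.18
ln S = ln 3.647 + 0.18 × ln 363.2 = 1.2939 + 0.18 × 5.8950 = 2.3550
S = e^2.3550 ≈ 10.54

10.5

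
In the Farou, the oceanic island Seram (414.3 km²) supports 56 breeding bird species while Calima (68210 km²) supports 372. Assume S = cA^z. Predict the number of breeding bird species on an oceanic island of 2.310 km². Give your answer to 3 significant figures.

z = ln(372/56) / ln(68210/414.3) = 1.8935 / 5.1038 = 0.3710
c = 56 / 414.3^0.3710 = 56 / 9.355 = 5.986
S₃ = 5.986 × 2.31^0.3710 = 5.986 × 1.364 ≈ 8.167

8.17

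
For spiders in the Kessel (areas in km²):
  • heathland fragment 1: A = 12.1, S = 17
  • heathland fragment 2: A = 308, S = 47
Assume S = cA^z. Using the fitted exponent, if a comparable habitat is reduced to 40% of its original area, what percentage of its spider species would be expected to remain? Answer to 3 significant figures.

z = ln(47/17) / ln(308/12.1) = 1.0169 / 3.2369 = 0.3142
S_new/S_old = (A_new/A_old)^z = 0.4^0.3142 = exp(0.3142 × -0.9163) = 0.7499

75.0%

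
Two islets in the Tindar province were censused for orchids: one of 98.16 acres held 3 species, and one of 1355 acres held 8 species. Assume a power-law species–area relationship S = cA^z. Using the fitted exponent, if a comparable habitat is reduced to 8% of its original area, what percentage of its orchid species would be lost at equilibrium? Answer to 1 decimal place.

z = ln(8/3) / ln(1355/98.16) = 0.9808 / 2.6250 = 0.3737
S_new/S_old = (A_new/A_old)^z = 0.08^0.3737 = exp(0.3737 × -2.5257) = 0.3892
Fraction lost = 1 − 0.3892 = 0.6108

61.1%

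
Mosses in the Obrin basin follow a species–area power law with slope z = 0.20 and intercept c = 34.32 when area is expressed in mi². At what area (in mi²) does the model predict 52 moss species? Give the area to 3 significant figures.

7.99 mi²

52 = 34.32 × A^0.2  ⇒  A^0.2 = 52/34.32 = 1.515
ln A = ln(1.515) / 0.2 = 0.4155 / 0.2 = 2.0776
A = e^2.0776 ≈ 7.985 mi²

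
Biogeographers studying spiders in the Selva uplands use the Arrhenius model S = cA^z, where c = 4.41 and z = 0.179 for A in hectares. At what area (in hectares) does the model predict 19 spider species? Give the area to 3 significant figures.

3500 hectares

19 = 4.41 × A^0.179  ⇒  A^0.179 = 19/4.41 = 4.308
ln A = ln(4.308) / 0.179 = 1.4606 / 0.179 = 8.1596
A = e^8.1596 ≈ 3497 hectares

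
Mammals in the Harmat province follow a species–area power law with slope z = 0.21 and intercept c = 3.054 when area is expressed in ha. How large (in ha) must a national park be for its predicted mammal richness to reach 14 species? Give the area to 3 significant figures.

1410 ha

14 = 3.054 × A^0.21  ⇒  A^0.21 = 14/3.054 = 4.584
ln A = ln(4.584) / 0.21 = 1.5226 / 0.21 = 7.2505
A = e^7.2505 ≈ 1409 ha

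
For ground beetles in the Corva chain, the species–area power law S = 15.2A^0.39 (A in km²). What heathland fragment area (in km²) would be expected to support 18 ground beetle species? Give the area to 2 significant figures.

18 = 15.2 × A^0.39  ⇒  A^0.39 = 18/15.2 = 1.184
ln A = ln(1.184) / 0.39 = 0.1691 / 0.39 = 0.4335
A = e^0.4335 ≈ 1.543 km²

1.5 km²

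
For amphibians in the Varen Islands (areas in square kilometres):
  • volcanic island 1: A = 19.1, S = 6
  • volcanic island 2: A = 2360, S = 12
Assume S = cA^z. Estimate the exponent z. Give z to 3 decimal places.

0.144

Taking logs: ln S = ln c + z ln A, so z = (ln S₂ − ln S₁)/(ln A₂ − ln A₁).
z = ln(12/6) / ln(2360/19.1) = ln(2) / ln(123.6) = 0.6931 / 4.8167 = 0.1439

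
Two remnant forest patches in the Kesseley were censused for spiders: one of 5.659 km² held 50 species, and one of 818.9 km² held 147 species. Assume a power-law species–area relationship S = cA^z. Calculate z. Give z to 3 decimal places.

0.217

Taking logs: ln S = ln c + z ln A, so z = (ln S₂ − ln S₁)/(ln A₂ − ln A₁).
z = ln(147/50) / ln(818.9/5.659) = ln(2.94) / ln(144.7) = 1.0784 / 4.9747 = 0.2168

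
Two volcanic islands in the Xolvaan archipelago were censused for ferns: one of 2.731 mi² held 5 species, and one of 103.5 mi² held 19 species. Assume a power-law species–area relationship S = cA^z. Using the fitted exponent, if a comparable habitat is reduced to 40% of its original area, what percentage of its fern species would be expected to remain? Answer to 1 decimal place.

71.4%

z = ln(19/5) / ln(103.5/2.731) = 1.3350 / 3.6349 = 0.3673
S_new/S_old = (A_new/A_old)^z = 0.4^0.3673 = exp(0.3673 × -0.9163) = 0.7142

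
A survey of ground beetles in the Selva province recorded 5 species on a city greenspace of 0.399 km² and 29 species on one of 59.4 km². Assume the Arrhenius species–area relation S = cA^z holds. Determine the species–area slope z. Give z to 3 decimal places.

0.351

Taking logs: ln S = ln c + z ln A, so z = (ln S₂ − ln S₁)/(ln A₂ − ln A₁).
z = ln(29/5) / ln(59.4/0.399) = ln(5.8) / ln(148.9) = 1.7579 / 5.0031 = 0.3514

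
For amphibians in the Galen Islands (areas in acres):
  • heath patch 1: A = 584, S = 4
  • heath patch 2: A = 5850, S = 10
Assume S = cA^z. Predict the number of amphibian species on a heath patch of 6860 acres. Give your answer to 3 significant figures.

10.7

z = ln(10/4) / ln(5850/584) = 0.9163 / 2.3043 = 0.3976
c = 4 / 584^0.3976 = 4 / 12.59 = 0.3177
S₃ = 0.3177 × 6860^0.3976 = 0.3177 × 33.53 ≈ 10.65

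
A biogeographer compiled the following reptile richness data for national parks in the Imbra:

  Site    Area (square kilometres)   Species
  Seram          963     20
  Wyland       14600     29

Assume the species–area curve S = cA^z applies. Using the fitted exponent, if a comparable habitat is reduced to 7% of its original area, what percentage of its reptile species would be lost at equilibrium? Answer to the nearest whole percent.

z = ln(29/20) / ln(14600/963) = 0.3716 / 2.7187 = 0.1367
S_new/S_old = (A_new/A_old)^z = 0.07^0.1367 = exp(0.1367 × -2.6593) = 0.6953
Fraction lost = 1 − 0.6953 = 0.3047

30%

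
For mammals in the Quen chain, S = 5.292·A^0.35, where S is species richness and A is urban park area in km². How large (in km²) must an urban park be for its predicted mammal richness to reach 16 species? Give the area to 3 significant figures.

16 = 5.292 × A^0.35  ⇒  A^0.35 = 16/5.292 = 3.023
ln A = ln(3.023) / 0.35 = 1.1064 / 0.35 = 3.1611
A = e^3.1611 ≈ 23.6 km²

23.6 km²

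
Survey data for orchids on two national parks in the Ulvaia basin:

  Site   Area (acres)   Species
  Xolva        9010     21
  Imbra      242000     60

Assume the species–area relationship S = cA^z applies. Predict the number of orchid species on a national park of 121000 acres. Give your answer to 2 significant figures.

48

z = ln(60/21) / ln(242000/9010) = 1.0498 / 3.2906 = 0.3190
c = 21 / 9010^0.3190 = 21 / 18.27 = 1.15
S₃ = 1.15 × 121000^0.3190 = 1.15 × 41.84 ≈ 48.1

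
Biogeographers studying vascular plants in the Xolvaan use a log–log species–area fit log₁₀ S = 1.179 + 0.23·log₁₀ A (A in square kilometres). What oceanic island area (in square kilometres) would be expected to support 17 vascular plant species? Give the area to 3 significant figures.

1.67 square kilometres

17 = 15.1 × A^0.23  ⇒  A^0.23 = 17/15.1 = 1.126
ln A = ln(1.126) / 0.23 = 0.1185 / 0.23 = 0.5151
A = e^0.5151 ≈ 1.674 square kilometres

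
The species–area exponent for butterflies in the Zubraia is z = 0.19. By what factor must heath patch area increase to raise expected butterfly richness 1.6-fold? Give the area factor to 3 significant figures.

(A₂/A₁)^0.19 = 1.6, so A₂/A₁ = 1.6^(1/0.19) = 1.6^5.263
ln(A₂/A₁) = ln 1.6 / 0.19 = 0.4700 / 0.19 = 2.4737
A₂/A₁ = e^2.4737 ≈ 11.87

11.9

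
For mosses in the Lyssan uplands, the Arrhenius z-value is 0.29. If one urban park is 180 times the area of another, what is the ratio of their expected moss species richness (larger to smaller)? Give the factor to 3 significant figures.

4.51

S₂/S₁ = (A₂/A₁)^z = 180^0.29
ln(S₂/S₁) = 0.29 × ln 180 = 0.29 × 5.1930 = 1.5060
S₂/S₁ = e^1.5060 ≈ 4.508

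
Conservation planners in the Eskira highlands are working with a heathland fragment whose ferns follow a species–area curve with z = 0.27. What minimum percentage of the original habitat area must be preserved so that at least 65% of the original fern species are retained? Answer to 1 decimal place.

20.3%

Need (A_new/A_old)^0.27 = 0.65, so A_new/A_old = 0.65^(1/0.27) = 0.65^3.704
ln(A_new/A_old) = ln 0.65 / 0.27 = -0.4308 / 0.27 = -1.5955
A_new/A_old = e^-1.5955 ≈ 0.2028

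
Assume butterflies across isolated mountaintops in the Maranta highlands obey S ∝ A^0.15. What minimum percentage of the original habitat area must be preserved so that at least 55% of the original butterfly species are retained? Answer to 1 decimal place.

1.9%

Need (A_new/A_old)^0.15 = 0.55, so A_new/A_old = 0.55^(1/0.15) = 0.55^6.667
ln(A_new/A_old) = ln 0.55 / 0.15 = -0.5978 / 0.15 = -3.9856
A_new/A_old = e^-3.9856 ≈ 0.01858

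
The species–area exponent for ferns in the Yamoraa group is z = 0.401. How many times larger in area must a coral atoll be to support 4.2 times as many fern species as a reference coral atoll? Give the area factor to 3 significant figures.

(A₂/A₁)^0.401 = 4.2, so A₂/A₁ = 4.2^(1/0.401) = 4.2^2.494
ln(A₂/A₁) = ln 4.2 / 0.401 = 1.4351 / 0.401 = 3.5788
A₂/A₁ = e^3.5788 ≈ 35.83

35.8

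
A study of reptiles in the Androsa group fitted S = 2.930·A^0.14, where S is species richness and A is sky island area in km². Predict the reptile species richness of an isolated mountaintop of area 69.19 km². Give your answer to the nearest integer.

S = 2.93 × 69.19^0.14 = 2.93 × 1.81 ≈ 5.302

5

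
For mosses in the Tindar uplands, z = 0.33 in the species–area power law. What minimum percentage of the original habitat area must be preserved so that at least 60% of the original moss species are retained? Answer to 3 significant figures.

Need (A_new/A_old)^0.33 = 0.6, so A_new/A_old = 0.6^(1/0.33) = 0.6^3.03
ln(A_new/A_old) = ln 0.6 / 0.33 = -0.5108 / 0.33 = -1.5480
A_new/A_old = e^-1.5480 ≈ 0.2127

21.3%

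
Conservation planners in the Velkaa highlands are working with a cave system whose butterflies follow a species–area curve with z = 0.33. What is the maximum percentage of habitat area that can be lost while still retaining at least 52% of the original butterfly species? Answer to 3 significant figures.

Need (A_new/A_old)^0.33 = 0.52, so A_new/A_old = 0.52^(1/0.33) = 0.52^3.03
ln(A_new/A_old) = ln 0.52 / 0.33 = -0.6539 / 0.33 = -1.9816
A_new/A_old = e^-1.9816 ≈ 0.1378
Fraction that can be lost = 1 − 0.1378 = 0.8622

86.2%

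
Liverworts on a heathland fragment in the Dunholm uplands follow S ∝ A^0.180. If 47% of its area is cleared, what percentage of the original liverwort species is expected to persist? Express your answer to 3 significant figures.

89.2%

S_new/S_old = (A_new/A_old)^z = 0.53^0.18
= exp(0.18 × ln 0.53) = exp(0.18 × -0.6349) = exp(-0.1143) ≈ 0.892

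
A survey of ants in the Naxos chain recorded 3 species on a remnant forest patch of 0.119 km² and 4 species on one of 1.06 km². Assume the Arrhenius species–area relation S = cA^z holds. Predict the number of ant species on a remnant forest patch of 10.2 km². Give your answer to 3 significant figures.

z = ln(4/3) / ln(1.06/0.119) = 0.2877 / 2.1869 = 0.1315
c = 3 / 0.119^0.1315 = 3 / 0.7558 = 3.969
S₃ = 3.969 × 10.2^0.1315 = 3.969 × 1.357 ≈ 5.388

5.39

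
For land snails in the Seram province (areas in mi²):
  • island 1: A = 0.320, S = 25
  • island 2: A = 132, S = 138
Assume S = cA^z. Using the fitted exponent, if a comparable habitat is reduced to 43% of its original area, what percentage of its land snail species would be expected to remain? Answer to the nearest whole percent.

z = ln(138/25) / ln(132/0.32) = 1.7084 / 6.0222 = 0.2837
S_new/S_old = (A_new/A_old)^z = 0.43^0.2837 = exp(0.2837 × -0.8440) = 0.7871

79%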